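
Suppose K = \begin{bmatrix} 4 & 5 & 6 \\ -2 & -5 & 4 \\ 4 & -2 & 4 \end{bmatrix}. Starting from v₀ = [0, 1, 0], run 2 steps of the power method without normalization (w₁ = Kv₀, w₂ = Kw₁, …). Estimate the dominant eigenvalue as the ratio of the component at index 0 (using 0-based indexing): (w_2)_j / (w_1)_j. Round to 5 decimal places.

w1 = Kv₀ = (4·0 + 5·1 + 6·0; (-2)·0 + (-5)·1 + 4·0; 4·0 + (-2)·1 + 4·0) = (5, -5, -2)
w2 = Kw1 = (4·5 + 5·(-5) + 6·(-2); (-2)·5 + (-5)·(-5) + 4·(-2); 4·5 + (-2)·(-5) + 4·(-2)) = (-17, 7, 22)
Ratio at component: -17 / 5 = -3.40000

-3.40000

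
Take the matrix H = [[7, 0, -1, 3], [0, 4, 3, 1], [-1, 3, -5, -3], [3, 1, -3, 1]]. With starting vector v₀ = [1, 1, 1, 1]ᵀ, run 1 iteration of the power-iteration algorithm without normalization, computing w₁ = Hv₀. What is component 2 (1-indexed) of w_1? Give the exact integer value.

8

w1 = Hv₀ = (7·1 + 0·1 + (-1)·1 + 3·1; 0·1 + 4·1 + 3·1 + 1·1; (-1)·1 + 3·1 + (-5)·1 + (-3)·1; 3·1 + 1·1 + (-3)·1 + 1·1) = (9, 8, -6, 2)
The requested component of w1 is 8.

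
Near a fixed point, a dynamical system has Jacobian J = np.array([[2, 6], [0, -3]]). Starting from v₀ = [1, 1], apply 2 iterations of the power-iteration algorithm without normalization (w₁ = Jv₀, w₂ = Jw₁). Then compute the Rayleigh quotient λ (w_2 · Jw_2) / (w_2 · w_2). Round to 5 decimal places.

w1 = Jv₀ = (8, -3)
w2 = Jw1 = (-2, 9)
Jw2 = (50, -27)
w2·Jw2 = (-2)·50 + 9·(-27) = -343; w2·w2 = (-2)·(-2) + 9·9 = 85
λ ≈ -343/85 = -4.03529

λ ≈ -4.03529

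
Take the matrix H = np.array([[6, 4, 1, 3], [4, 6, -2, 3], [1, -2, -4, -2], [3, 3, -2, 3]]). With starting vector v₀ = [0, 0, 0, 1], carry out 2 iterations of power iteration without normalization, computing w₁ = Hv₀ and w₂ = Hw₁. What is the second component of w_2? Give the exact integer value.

w1 = Hv₀ = (3, 3, -2, 3)
w2 = Hw1 = (37, 43, -1, 31)
The requested component of w2 is 43.

43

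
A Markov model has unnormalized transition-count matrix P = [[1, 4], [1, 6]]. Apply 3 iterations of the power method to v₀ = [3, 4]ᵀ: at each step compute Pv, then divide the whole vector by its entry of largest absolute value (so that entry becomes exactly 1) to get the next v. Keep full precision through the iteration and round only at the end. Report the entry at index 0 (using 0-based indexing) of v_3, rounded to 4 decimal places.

0.7016

Pv0 = (19.00000, 27.00000); divide by 27.00000 → v1 = (0.70370, 1.00000)
Pv1 = (4.70370, 6.70370); divide by 6.70370 → v2 = (0.70166, 1.00000)
Pv2 = (4.70166, 6.70166); divide by 6.70166 → v3 = (0.70157, 1.00000)
Requested entry of v3: 851/1213 = 0.7016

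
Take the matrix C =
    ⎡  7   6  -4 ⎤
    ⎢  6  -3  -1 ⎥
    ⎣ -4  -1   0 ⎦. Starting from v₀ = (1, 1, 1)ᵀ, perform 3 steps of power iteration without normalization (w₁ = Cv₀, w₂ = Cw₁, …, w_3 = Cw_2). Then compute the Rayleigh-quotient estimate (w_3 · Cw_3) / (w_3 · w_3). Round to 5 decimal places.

w1 = Cv₀ = (9, 2, -5)
w2 = Cw1 = (95, 53, -38)
w3 = Cw2 = (1135, 449, -433)
Cw3 = (12371, 5896, -4989)
w3·Cw3 = 1135·12371 + 449·5896 + (-433)·(-4989) = 18848626; w3·w3 = 1135·1135 + 449·449 + (-433)·(-433) = 1677315
λ ≈ 18848626/1677315 = 11.23738

λ ≈ 11.23738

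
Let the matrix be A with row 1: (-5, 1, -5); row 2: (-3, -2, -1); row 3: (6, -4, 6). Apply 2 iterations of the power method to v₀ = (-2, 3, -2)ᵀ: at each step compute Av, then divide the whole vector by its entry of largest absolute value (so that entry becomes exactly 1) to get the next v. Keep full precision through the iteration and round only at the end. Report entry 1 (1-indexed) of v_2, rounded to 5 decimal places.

Av0 = (23.000000, 2.000000, -36.000000); divide by -36.000000 → v1 = (-0.638889, -0.055556, 1.000000)
Av1 = (-1.861111, 1.027778, 2.388889); divide by 2.388889 → v2 = (-0.779070, 0.430233, 1.000000)
Requested entry of v2: 67/-86 = -0.77907

-0.77907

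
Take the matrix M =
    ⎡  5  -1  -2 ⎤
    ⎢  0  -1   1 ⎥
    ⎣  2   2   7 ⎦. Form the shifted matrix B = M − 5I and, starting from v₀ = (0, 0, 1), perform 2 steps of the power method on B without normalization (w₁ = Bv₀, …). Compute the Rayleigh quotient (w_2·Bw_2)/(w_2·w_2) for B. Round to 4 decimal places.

-2.9333

B = M − 5I has rows (0, -1, -2); (0, -6, 1); (2, 2, 2)
w1 = Bv₀ = (-2, 1, 2)
w2 = Bw1 = (-5, -4, 2)
Bw2 = (0, 26, -14)
w2·Bw2 = -132; w2·w2 = 45; μ ≈ -132/45 = -2.9333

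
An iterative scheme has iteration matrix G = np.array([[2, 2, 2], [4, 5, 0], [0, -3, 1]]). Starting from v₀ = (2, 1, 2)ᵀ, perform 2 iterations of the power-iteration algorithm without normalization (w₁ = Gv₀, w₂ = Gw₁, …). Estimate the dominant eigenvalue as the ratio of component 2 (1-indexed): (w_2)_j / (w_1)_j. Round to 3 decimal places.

8.077

w1 = Gv₀ = (2·2 + 2·1 + 2·2; 4·2 + 5·1 + 0·2; 0·2 + (-3)·1 + 1·2) = (10, 13, -1)
w2 = Gw1 = (2·10 + 2·13 + 2·(-1); 4·10 + 5·13 + 0·(-1); 0·10 + (-3)·13 + 1·(-1)) = (44, 105, -40)
Ratio at component: 105 / 13 = 8.077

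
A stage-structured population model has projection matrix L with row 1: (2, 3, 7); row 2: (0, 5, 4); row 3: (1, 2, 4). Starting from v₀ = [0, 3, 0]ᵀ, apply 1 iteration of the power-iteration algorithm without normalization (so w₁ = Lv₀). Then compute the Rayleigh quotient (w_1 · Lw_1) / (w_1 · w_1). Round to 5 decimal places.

8.21053

w1 = Lv₀ = (2·0 + 3·3 + 7·0; 0·0 + 5·3 + 4·0; 1·0 + 2·3 + 4·0) = (9, 15, 6)
Lw1 = (105, 99, 63)
w1·Lw1 = 9·105 + 15·99 + 6·63 = 2808; w1·w1 = 9·9 + 15·15 + 6·6 = 342
λ ≈ 2808/342 = 8.21053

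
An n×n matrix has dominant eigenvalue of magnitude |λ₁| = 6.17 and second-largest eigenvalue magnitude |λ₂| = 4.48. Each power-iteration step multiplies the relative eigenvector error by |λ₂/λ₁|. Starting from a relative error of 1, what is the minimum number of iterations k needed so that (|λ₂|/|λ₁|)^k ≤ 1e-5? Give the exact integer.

36

|λ₂/λ₁| = 4.48/6.17 = 0.72609
Need k ≥ ln(1e-5) / ln(0.72609) = -11.5129 / -0.3201 ≈ 35.969
Smallest integer k satisfying the bound: 36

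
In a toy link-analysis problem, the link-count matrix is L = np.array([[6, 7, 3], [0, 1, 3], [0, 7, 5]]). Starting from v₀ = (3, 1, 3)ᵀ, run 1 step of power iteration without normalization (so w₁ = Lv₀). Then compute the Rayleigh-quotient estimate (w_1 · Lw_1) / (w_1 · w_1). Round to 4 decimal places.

w1 = Lv₀ = (34, 10, 22)
Lw1 = (340, 76, 180)
w1·Lw1 = 34·340 + 10·76 + 22·180 = 16280; w1·w1 = 34·34 + 10·10 + 22·22 = 1740
λ ≈ 16280/1740 = 9.3563

9.3563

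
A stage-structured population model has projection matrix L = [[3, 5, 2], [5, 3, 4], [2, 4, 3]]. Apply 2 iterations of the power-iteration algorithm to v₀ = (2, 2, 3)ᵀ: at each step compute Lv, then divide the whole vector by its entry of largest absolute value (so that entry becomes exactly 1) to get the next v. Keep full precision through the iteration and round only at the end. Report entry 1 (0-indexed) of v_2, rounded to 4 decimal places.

Lv0 = (22.00000, 28.00000, 21.00000); divide by 28.00000 → v1 = (0.78571, 1.00000, 0.75000)
Lv1 = (8.85714, 9.92857, 7.82143); divide by 9.92857 → v2 = (0.89209, 1.00000, 0.78777)
Requested entry of v2: 278/278 = 1.0000

1.0000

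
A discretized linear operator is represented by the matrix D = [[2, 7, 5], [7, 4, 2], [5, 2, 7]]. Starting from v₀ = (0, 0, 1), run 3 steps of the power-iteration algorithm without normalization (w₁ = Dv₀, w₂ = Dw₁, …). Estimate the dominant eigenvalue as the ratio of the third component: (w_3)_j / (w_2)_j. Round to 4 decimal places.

w1 = Dv₀ = (5, 2, 7)
w2 = Dw1 = (59, 57, 78)
w3 = Dw2 = (907, 797, 955)
Ratio at component: 955 / 78 = 12.2436

12.2436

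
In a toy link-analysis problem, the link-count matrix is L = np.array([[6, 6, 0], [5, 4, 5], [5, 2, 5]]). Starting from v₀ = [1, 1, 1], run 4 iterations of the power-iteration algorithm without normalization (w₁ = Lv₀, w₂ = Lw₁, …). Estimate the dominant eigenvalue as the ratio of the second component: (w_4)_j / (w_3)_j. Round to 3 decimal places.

12.687

w1 = Lv₀ = (12, 14, 12)
w2 = Lw1 = (156, 176, 148)
w3 = Lw2 = (1992, 2224, 1872)
w4 = Lw3 = (25296, 28216, 23768)
Ratio at component: 28216 / 2224 = 12.687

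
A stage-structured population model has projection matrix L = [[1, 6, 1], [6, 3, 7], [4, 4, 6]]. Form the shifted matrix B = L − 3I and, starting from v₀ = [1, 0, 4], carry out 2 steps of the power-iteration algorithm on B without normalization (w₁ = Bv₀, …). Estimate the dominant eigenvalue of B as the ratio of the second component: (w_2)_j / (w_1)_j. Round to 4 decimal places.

μ ≈ 3.6471

B = L − 3I has rows (-2, 6, 1); (6, 0, 7); (4, 4, 3)
w1 = Bv₀ = ((-2)·1 + 6·0 + 1·4; 6·1 + 0·0 + 7·4; 4·1 + 4·0 + 3·4) = (2, 34, 16)
w2 = Bw1 = ((-2)·2 + 6·34 + 1·16; 6·2 + 0·34 + 7·16; 4·2 + 4·34 + 3·16) = (216, 124, 192)
Ratio: 124/34 = 3.6471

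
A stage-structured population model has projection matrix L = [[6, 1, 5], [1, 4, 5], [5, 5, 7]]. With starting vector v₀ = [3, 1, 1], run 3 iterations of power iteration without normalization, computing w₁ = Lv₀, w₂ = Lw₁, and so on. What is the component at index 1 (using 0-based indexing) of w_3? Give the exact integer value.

w1 = Lv₀ = (6·3 + 1·1 + 5·1; 1·3 + 4·1 + 5·1; 5·3 + 5·1 + 7·1) = (24, 12, 27)
w2 = Lw1 = (6·24 + 1·12 + 5·27; 1·24 + 4·12 + 5·27; 5·24 + 5·12 + 7·27) = (291, 207, 369)
w3 = Lw2 = (3798, 2964, 5073)
The requested component of w3 is 2964.

2964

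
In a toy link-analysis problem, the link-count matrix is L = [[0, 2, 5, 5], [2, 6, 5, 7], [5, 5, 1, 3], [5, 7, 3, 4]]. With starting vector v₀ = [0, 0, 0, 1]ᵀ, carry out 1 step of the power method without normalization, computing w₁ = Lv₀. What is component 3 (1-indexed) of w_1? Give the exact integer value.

w1 = Lv₀ = (5, 7, 3, 4)
The requested component of w1 is 3.

3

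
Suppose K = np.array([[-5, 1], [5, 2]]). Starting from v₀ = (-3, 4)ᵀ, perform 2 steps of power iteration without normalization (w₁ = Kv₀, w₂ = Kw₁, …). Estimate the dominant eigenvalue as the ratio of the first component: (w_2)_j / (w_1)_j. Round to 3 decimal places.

λ ≈ -5.368

w1 = Kv₀ = (19, -7)
w2 = Kw1 = (-102, 81)
Ratio at component: -102 / 19 = -5.368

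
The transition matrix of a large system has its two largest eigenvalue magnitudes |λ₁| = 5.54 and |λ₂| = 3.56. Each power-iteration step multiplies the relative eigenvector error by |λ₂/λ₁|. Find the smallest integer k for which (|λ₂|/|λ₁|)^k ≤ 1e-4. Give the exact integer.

|λ₂/λ₁| = 3.56/5.54 = 0.64260
Need k ≥ ln(1e-4) / ln(0.64260) = -9.2103 / -0.4422 ≈ 20.827
Smallest integer k satisfying the bound: 21

21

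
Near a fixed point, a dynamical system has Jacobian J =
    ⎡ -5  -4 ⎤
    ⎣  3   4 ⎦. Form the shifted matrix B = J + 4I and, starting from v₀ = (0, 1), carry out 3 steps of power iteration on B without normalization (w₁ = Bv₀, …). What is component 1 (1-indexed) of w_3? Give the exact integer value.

B = J + 4I has rows (-1, -4); (3, 8)
w1 = Bv₀ = ((-1)·0 + (-4)·1; 3·0 + 8·1) = (-4, 8)
w2 = Bw1 = ((-1)·(-4) + (-4)·8; 3·(-4) + 8·8) = (-28, 52)
w3 = Bw2 = (-180, 332)
Requested component of w3: -180

-180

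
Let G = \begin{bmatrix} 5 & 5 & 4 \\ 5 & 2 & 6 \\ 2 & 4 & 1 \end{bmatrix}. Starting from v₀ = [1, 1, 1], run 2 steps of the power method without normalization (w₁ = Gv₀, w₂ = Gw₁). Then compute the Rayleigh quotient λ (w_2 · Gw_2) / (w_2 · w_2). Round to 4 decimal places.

11.4435

w1 = Gv₀ = (5·1 + 5·1 + 4·1; 5·1 + 2·1 + 6·1; 2·1 + 4·1 + 1·1) = (14, 13, 7)
w2 = Gw1 = (5·14 + 5·13 + 4·7; 5·14 + 2·13 + 6·7; 2·14 + 4·13 + 1·7) = (163, 138, 87)
Gw2 = (1853, 1613, 965)
w2·Gw2 = 163·1853 + 138·1613 + 87·965 = 608588; w2·w2 = 163·163 + 138·138 + 87·87 = 53182
λ ≈ 608588/53182 = 11.4435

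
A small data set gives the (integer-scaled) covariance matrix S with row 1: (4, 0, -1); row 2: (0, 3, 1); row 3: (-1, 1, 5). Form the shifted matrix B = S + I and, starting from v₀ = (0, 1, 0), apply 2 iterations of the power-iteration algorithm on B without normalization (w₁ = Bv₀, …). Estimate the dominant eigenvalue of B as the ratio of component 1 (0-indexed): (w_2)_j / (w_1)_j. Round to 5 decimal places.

B = S + I has rows (5, 0, -1); (0, 4, 1); (-1, 1, 6)
w1 = Bv₀ = (0, 4, 1)
w2 = Bw1 = (-1, 17, 10)
Ratio: 17/4 = 4.25000

μ ≈ 4.25000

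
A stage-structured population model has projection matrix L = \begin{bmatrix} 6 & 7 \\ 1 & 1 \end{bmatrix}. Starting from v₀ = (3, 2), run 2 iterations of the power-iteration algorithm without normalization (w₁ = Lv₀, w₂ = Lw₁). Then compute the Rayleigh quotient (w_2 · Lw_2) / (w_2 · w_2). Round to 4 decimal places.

w1 = Lv₀ = (6·3 + 7·2; 1·3 + 1·2) = (32, 5)
w2 = Lw1 = (6·32 + 7·5; 1·32 + 1·5) = (227, 37)
Lw2 = (1621, 264)
w2·Lw2 = 227·1621 + 37·264 = 377735; w2·w2 = 227·227 + 37·37 = 52898
λ ≈ 377735/52898 = 7.1408

7.1408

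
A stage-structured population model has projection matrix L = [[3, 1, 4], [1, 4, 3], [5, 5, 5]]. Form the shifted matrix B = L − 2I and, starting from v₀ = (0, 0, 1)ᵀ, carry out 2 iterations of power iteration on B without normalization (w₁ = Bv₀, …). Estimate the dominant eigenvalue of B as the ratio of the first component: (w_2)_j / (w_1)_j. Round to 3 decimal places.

B = L − 2I has rows (1, 1, 4); (1, 2, 3); (5, 5, 3)
w1 = Bv₀ = (4, 3, 3)
w2 = Bw1 = (19, 19, 44)
Ratio: 19/4 = 4.750

μ ≈ 4.750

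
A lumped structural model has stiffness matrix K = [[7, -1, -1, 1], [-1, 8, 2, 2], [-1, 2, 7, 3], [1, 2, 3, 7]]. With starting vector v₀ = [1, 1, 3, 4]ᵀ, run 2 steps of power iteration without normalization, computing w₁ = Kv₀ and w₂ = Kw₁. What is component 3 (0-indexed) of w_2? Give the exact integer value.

w1 = Kv₀ = (7·1 + (-1)·1 + (-1)·3 + 1·4; (-1)·1 + 8·1 + 2·3 + 2·4; (-1)·1 + 2·1 + 7·3 + 3·4; 1·1 + 2·1 + 3·3 + 7·4) = (7, 21, 34, 40)
w2 = Kw1 = (7·7 + (-1)·21 + (-1)·34 + 1·40; (-1)·7 + 8·21 + 2·34 + 2·40; (-1)·7 + 2·21 + 7·34 + 3·40; 1·7 + 2·21 + 3·34 + 7·40) = (34, 309, 393, 431)
The requested component of w2 is 431.

431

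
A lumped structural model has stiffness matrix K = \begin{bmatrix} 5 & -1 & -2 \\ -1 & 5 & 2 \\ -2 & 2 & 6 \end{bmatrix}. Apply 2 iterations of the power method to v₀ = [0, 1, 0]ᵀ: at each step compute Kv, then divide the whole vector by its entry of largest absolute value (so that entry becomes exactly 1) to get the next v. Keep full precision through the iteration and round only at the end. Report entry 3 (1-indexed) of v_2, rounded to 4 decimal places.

Kv0 = (-1.00000, 5.00000, 2.00000); divide by 5.00000 → v1 = (-0.20000, 1.00000, 0.40000)
Kv1 = (-2.80000, 6.00000, 4.80000); divide by 6.00000 → v2 = (-0.46667, 1.00000, 0.80000)
Requested entry of v2: 24/30 = 0.8000

0.8000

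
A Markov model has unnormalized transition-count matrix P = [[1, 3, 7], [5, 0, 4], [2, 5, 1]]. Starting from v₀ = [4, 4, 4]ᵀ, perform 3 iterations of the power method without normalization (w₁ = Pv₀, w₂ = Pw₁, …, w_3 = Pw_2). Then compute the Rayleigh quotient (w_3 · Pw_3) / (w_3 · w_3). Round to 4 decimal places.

λ ≈ 9.1926

w1 = Pv₀ = (44, 36, 32)
w2 = Pw1 = (376, 348, 300)
w3 = Pw2 = (3520, 3080, 2792)
Pw3 = (32304, 28768, 25232)
w3·Pw3 = 3520·32304 + 3080·28768 + 2792·25232 = 272763264; w3·w3 = 3520·3520 + 3080·3080 + 2792·2792 = 29672064
λ ≈ 272763264/29672064 = 9.1926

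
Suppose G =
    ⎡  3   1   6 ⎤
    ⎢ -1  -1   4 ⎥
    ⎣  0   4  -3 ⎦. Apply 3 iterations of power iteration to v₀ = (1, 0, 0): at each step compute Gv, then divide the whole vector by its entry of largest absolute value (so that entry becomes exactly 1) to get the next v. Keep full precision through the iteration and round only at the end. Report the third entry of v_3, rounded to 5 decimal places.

-0.18182

Gv0 = (3.000000, -1.000000, 0.000000); divide by 3.000000 → v1 = (1.000000, -0.333333, 0.000000)
Gv1 = (2.666667, -0.666667, -1.333333); divide by 2.666667 → v2 = (1.000000, -0.250000, -0.500000)
Gv2 = (-0.250000, -2.750000, 0.500000); divide by -2.750000 → v3 = (0.090909, 1.000000, -0.181818)
Requested entry of v3: 4/-22 = -0.18182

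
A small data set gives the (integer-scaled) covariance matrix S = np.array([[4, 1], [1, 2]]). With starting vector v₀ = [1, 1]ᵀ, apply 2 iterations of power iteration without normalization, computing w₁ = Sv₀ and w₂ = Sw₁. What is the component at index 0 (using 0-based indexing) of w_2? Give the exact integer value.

w1 = Sv₀ = (4·1 + 1·1; 1·1 + 2·1) = (5, 3)
w2 = Sw1 = (4·5 + 1·3; 1·5 + 2·3) = (23, 11)
The requested component of w2 is 23.

23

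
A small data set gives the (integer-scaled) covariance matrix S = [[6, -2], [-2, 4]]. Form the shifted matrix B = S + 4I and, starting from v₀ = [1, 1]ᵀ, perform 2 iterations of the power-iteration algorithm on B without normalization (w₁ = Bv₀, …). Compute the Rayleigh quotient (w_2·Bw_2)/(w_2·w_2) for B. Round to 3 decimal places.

B = S + 4I has rows (10, -2); (-2, 8)
w1 = Bv₀ = (10·1 + (-2)·1; (-2)·1 + 8·1) = (8, 6)
w2 = Bw1 = (10·8 + (-2)·6; (-2)·8 + 8·6) = (68, 32)
Bw2 = (616, 120)
w2·Bw2 = 45728; w2·w2 = 5648; μ ≈ 45728/5648 = 8.096

μ ≈ 8.096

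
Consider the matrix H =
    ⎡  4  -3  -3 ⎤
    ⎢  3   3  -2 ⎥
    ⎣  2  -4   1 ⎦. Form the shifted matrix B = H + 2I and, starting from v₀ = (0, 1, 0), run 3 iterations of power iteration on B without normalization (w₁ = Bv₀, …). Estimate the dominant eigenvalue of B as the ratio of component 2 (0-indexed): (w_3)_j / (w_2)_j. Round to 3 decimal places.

μ ≈ 6.632

B = H + 2I has rows (6, -3, -3); (3, 5, -2); (2, -4, 3)
w1 = Bv₀ = (6·0 + (-3)·1 + (-3)·0; 3·0 + 5·1 + (-2)·0; 2·0 + (-4)·1 + 3·0) = (-3, 5, -4)
w2 = Bw1 = (6·(-3) + (-3)·5 + (-3)·(-4); 3·(-3) + 5·5 + (-2)·(-4); 2·(-3) + (-4)·5 + 3·(-4)) = (-21, 24, -38)
w3 = Bw2 = (-84, 133, -252)
Ratio: -252/-38 = 6.632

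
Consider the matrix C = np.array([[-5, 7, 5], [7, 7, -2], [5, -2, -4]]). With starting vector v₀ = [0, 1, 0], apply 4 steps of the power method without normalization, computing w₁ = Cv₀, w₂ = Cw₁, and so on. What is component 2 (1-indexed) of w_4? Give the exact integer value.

w1 = Cv₀ = ((-5)·0 + 7·1 + 5·0; 7·0 + 7·1 + (-2)·0; 5·0 + (-2)·1 + (-4)·0) = (7, 7, -2)
w2 = Cw1 = ((-5)·7 + 7·7 + 5·(-2); 7·7 + 7·7 + (-2)·(-2); 5·7 + (-2)·7 + (-4)·(-2)) = (4, 102, 29)
w3 = Cw2 = (839, 684, -300)
w4 = Cw3 = (-907, 11261, 4027)
The requested component of w4 is 11261.

11261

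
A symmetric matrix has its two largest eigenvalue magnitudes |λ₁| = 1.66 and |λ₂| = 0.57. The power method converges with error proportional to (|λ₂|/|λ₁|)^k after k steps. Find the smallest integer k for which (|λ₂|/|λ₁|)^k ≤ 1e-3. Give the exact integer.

7

|λ₂/λ₁| = 0.57/1.66 = 0.34337
Need k ≥ ln(1e-3) / ln(0.34337) = -6.9078 / -1.0689 ≈ 6.462
Smallest integer k satisfying the bound: 7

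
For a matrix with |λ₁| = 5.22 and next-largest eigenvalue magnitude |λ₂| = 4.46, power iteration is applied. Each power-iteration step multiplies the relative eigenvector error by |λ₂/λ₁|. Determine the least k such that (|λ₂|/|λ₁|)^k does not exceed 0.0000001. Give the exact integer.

|λ₂/λ₁| = 4.46/5.22 = 0.85441
Need k ≥ ln(0.0000001) / ln(0.85441) = -16.1181 / -0.1573 ≈ 102.436
Smallest integer k satisfying the bound: 103

103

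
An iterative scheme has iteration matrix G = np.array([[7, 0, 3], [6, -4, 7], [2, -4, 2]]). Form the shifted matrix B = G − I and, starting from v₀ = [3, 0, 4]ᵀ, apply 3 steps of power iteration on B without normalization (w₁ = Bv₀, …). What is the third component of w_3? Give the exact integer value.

226

B = G − I has rows (6, 0, 3); (6, -5, 7); (2, -4, 1)
w1 = Bv₀ = (30, 46, 10)
w2 = Bw1 = (210, 20, -114)
w3 = Bw2 = (918, 362, 226)
Requested component of w3: 226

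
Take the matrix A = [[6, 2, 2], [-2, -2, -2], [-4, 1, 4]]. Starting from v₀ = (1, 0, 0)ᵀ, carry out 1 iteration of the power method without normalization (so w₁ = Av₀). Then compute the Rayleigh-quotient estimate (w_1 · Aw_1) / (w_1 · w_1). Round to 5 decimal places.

w1 = Av₀ = (6·1 + 2·0 + 2·0; (-2)·1 + (-2)·0 + (-2)·0; (-4)·1 + 1·0 + 4·0) = (6, -2, -4)
Aw1 = (24, 0, -42)
w1·Aw1 = 6·24 + (-2)·0 + (-4)·(-42) = 312; w1·w1 = 6·6 + (-2)·(-2) + (-4)·(-4) = 56
λ ≈ 312/56 = 5.57143

λ ≈ 5.57143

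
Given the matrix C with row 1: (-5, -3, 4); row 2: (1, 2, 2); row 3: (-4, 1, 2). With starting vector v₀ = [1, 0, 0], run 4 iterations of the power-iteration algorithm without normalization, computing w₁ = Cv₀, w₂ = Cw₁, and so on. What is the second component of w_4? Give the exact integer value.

57

w1 = Cv₀ = (-5, 1, -4)
w2 = Cw1 = (6, -11, 13)
w3 = Cw2 = (55, 10, -9)
w4 = Cw3 = (-341, 57, -228)
The requested component of w4 is 57.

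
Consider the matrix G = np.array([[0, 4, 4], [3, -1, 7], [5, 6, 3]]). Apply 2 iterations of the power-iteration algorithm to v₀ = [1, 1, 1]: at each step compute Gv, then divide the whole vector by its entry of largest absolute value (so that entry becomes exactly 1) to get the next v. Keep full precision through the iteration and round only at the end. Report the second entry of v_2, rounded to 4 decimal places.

Gv0 = (8.00000, 9.00000, 14.00000); divide by 14.00000 → v1 = (0.57143, 0.64286, 1.00000)
Gv1 = (6.57143, 8.07143, 9.71429); divide by 9.71429 → v2 = (0.67647, 0.83088, 1.00000)
Requested entry of v2: 113/136 = 0.8309

0.8309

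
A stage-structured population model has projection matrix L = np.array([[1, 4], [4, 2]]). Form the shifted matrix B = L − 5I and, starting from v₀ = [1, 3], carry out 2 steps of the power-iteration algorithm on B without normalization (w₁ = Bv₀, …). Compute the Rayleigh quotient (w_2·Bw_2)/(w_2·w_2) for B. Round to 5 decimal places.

B = L − 5I has rows (-4, 4); (4, -3)
w1 = Bv₀ = ((-4)·1 + 4·3; 4·1 + (-3)·3) = (8, -5)
w2 = Bw1 = ((-4)·8 + 4·(-5); 4·8 + (-3)·(-5)) = (-52, 47)
Bw2 = (396, -349)
w2·Bw2 = -36995; w2·w2 = 4913; μ ≈ -36995/4913 = -7.53002

μ ≈ -7.53002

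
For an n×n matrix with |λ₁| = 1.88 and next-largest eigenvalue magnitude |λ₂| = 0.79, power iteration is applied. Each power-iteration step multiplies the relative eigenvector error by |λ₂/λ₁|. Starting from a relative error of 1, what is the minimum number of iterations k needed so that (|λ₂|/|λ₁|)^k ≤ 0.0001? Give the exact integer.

|λ₂/λ₁| = 0.79/1.88 = 0.42021
Need k ≥ ln(0.0001) / ln(0.42021) = -9.2103 / -0.8670 ≈ 10.623
Smallest integer k satisfying the bound: 11

11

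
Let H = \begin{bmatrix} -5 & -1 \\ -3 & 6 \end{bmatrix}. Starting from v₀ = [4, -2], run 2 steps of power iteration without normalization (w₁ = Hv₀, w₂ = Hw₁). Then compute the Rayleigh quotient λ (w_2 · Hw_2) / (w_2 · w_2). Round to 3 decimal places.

1.169

w1 = Hv₀ = ((-5)·4 + (-1)·(-2); (-3)·4 + 6·(-2)) = (-18, -24)
w2 = Hw1 = ((-5)·(-18) + (-1)·(-24); (-3)·(-18) + 6·(-24)) = (114, -90)
Hw2 = (-480, -882)
w2·Hw2 = 114·(-480) + (-90)·(-882) = 24660; w2·w2 = 114·114 + (-90)·(-90) = 21096
λ ≈ 24660/21096 = 1.169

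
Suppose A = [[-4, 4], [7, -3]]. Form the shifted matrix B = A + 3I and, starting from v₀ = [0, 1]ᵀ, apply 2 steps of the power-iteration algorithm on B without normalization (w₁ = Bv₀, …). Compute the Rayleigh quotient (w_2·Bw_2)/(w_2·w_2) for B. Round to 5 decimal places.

μ ≈ -1.56000

B = A + 3I has rows (-1, 4); (7, 0)
w1 = Bv₀ = (4, 0)
w2 = Bw1 = (-4, 28)
Bw2 = (116, -28)
w2·Bw2 = -1248; w2·w2 = 800; μ ≈ -1248/800 = -1.56000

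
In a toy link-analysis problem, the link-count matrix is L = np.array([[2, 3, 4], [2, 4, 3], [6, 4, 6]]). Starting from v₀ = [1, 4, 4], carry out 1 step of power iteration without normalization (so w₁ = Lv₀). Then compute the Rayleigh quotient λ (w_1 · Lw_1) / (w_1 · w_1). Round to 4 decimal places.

w1 = Lv₀ = (30, 30, 46)
Lw1 = (334, 318, 576)
w1·Lw1 = 30·334 + 30·318 + 46·576 = 46056; w1·w1 = 30·30 + 30·30 + 46·46 = 3916
λ ≈ 46056/3916 = 11.7610

11.7610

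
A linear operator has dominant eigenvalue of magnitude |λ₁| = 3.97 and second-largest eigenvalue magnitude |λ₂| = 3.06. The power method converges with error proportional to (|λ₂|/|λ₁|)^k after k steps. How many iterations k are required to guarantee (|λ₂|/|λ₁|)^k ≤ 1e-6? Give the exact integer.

|λ₂/λ₁| = 3.06/3.97 = 0.77078
Need k ≥ ln(1e-6) / ln(0.77078) = -13.8155 / -0.2604 ≈ 53.065
Smallest integer k satisfying the bound: 54

54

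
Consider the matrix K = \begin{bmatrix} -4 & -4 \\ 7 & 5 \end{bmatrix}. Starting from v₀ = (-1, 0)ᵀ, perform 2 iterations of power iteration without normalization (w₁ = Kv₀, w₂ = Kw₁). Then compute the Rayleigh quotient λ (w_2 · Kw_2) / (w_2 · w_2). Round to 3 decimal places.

w1 = Kv₀ = (4, -7)
w2 = Kw1 = (12, -7)
Kw2 = (-20, 49)
w2·Kw2 = 12·(-20) + (-7)·49 = -583; w2·w2 = 12·12 + (-7)·(-7) = 193
λ ≈ -583/193 = -3.021

-3.021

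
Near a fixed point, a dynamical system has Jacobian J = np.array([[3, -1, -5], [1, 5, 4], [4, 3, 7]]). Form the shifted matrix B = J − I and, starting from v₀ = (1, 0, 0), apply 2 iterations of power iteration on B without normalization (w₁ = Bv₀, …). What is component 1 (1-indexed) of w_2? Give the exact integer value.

B = J − I has rows (2, -1, -5); (1, 4, 4); (4, 3, 6)
w1 = Bv₀ = (2·1 + (-1)·0 + (-5)·0; 1·1 + 4·0 + 4·0; 4·1 + 3·0 + 6·0) = (2, 1, 4)
w2 = Bw1 = (2·2 + (-1)·1 + (-5)·4; 1·2 + 4·1 + 4·4; 4·2 + 3·1 + 6·4) = (-17, 22, 35)
Requested component of w2: -17

-17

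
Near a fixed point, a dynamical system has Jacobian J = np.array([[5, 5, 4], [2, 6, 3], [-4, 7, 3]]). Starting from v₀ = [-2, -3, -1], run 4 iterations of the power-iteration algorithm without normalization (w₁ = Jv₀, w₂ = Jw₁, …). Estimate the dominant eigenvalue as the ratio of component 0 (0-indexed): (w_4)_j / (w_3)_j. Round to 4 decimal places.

w1 = Jv₀ = (5·(-2) + 5·(-3) + 4·(-1); 2·(-2) + 6·(-3) + 3·(-1); (-4)·(-2) + 7·(-3) + 3·(-1)) = (-29, -25, -16)
w2 = Jw1 = (5·(-29) + 5·(-25) + 4·(-16); 2·(-29) + 6·(-25) + 3·(-16); (-4)·(-29) + 7·(-25) + 3·(-16)) = (-334, -256, -107)
w3 = Jw2 = (-3378, -2525, -777)
w4 = Jw3 = (-32623, -24237, -6494)
Ratio at component: -32623 / -3378 = 9.6575

λ ≈ 9.6575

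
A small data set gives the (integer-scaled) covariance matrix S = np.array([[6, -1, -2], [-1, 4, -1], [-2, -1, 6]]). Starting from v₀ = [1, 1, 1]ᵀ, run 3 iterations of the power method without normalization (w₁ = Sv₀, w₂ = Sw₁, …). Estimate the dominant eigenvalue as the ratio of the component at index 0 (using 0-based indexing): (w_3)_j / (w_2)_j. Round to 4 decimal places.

3.8000

w1 = Sv₀ = (6·1 + (-1)·1 + (-2)·1; (-1)·1 + 4·1 + (-1)·1; (-2)·1 + (-1)·1 + 6·1) = (3, 2, 3)
w2 = Sw1 = (6·3 + (-1)·2 + (-2)·3; (-1)·3 + 4·2 + (-1)·3; (-2)·3 + (-1)·2 + 6·3) = (10, 2, 10)
w3 = Sw2 = (38, -12, 38)
Ratio at component: 38 / 10 = 3.8000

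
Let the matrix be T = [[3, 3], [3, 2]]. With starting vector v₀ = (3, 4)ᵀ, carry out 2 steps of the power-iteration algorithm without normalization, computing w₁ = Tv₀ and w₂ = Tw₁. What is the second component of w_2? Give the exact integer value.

w1 = Tv₀ = (21, 17)
w2 = Tw1 = (114, 97)
The requested component of w2 is 97.

97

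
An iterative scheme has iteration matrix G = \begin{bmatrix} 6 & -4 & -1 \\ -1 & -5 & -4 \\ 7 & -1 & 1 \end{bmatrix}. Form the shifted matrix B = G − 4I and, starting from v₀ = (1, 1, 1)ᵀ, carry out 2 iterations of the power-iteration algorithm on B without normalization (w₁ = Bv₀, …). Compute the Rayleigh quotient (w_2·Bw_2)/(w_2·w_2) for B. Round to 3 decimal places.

μ ≈ -8.803

B = G − 4I has rows (2, -4, -1); (-1, -9, -4); (7, -1, -3)
w1 = Bv₀ = (-3, -14, 3)
w2 = Bw1 = (47, 117, -16)
Bw2 = (-358, -1036, 260)
w2·Bw2 = -142198; w2·w2 = 16154; μ ≈ -142198/16154 = -8.803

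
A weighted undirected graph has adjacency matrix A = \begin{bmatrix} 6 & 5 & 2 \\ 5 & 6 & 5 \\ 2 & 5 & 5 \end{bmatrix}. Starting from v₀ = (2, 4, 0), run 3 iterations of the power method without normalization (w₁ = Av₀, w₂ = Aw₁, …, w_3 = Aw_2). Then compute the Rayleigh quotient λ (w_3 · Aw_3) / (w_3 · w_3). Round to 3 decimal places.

λ ≈ 13.874

w1 = Av₀ = (32, 34, 24)
w2 = Aw1 = (410, 484, 354)
w3 = Aw2 = (5588, 6724, 5010)
Aw3 = (77168, 93334, 69846)
w3·Aw3 = 5588·77168 + 6724·93334 + 5010·69846 = 1408721060; w3·w3 = 5588·5588 + 6724·6724 + 5010·5010 = 101538020
λ ≈ 1408721060/101538020 = 13.874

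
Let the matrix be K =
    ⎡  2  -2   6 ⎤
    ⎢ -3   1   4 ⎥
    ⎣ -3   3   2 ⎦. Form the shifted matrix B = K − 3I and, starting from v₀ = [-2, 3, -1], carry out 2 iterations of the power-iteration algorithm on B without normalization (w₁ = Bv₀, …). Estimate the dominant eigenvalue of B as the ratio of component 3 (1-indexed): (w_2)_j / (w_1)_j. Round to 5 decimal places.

B = K − 3I has rows (-1, -2, 6); (-3, -2, 4); (-3, 3, -1)
w1 = Bv₀ = ((-1)·(-2) + (-2)·3 + 6·(-1); (-3)·(-2) + (-2)·3 + 4·(-1); (-3)·(-2) + 3·3 + (-1)·(-1)) = (-10, -4, 16)
w2 = Bw1 = ((-1)·(-10) + (-2)·(-4) + 6·16; (-3)·(-10) + (-2)·(-4) + 4·16; (-3)·(-10) + 3·(-4) + (-1)·16) = (114, 102, 2)
Ratio: 2/16 = 0.12500

0.12500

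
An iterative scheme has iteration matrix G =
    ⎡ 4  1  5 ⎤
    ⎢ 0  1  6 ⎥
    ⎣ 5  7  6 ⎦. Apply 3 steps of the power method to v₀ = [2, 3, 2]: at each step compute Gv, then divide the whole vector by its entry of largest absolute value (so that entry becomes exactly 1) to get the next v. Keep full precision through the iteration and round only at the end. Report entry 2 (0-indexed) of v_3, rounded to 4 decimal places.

Gv0 = (21.00000, 15.00000, 43.00000); divide by 43.00000 → v1 = (0.48837, 0.34884, 1.00000)
Gv1 = (7.30233, 6.34884, 10.88372); divide by 10.88372 → v2 = (0.67094, 0.58333, 1.00000)
Gv2 = (8.26709, 6.58333, 13.43803); divide by 13.43803 → v3 = (0.61520, 0.48990, 1.00000)
Requested entry of v3: 6289/6289 = 1.0000

1.0000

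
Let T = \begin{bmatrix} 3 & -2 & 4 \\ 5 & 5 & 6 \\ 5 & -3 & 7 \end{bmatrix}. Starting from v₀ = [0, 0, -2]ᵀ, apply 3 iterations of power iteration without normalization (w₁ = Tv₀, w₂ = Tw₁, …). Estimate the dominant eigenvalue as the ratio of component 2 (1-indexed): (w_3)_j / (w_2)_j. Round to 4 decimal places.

w1 = Tv₀ = (3·0 + (-2)·0 + 4·(-2); 5·0 + 5·0 + 6·(-2); 5·0 + (-3)·0 + 7·(-2)) = (-8, -12, -14)
w2 = Tw1 = (3·(-8) + (-2)·(-12) + 4·(-14); 5·(-8) + 5·(-12) + 6·(-14); 5·(-8) + (-3)·(-12) + 7·(-14)) = (-56, -184, -102)
w3 = Tw2 = (-208, -1812, -442)
Ratio at component: -1812 / -184 = 9.8478

λ ≈ 9.8478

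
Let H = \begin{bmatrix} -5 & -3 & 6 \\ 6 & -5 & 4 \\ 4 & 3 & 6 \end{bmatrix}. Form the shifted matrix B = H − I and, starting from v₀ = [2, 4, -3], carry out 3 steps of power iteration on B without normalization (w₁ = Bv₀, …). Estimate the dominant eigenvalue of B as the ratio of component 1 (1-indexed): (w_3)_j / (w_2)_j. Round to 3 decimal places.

B = H − I has rows (-6, -3, 6); (6, -6, 4); (4, 3, 5)
w1 = Bv₀ = ((-6)·2 + (-3)·4 + 6·(-3); 6·2 + (-6)·4 + 4·(-3); 4·2 + 3·4 + 5·(-3)) = (-42, -24, 5)
w2 = Bw1 = ((-6)·(-42) + (-3)·(-24) + 6·5; 6·(-42) + (-6)·(-24) + 4·5; 4·(-42) + 3·(-24) + 5·5) = (354, -88, -215)
w3 = Bw2 = (-3150, 1792, 77)
Ratio: -3150/354 = -8.898

μ ≈ -8.898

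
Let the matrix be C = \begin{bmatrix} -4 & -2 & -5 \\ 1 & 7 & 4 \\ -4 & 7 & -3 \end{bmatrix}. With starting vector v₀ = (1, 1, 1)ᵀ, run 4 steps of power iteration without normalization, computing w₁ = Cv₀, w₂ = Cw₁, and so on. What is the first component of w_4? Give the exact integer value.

1143

w1 = Cv₀ = (-11, 12, 0)
w2 = Cw1 = (20, 73, 128)
w3 = Cw2 = (-866, 1043, 47)
w4 = Cw3 = (1143, 6623, 10624)
The requested component of w4 is 1143.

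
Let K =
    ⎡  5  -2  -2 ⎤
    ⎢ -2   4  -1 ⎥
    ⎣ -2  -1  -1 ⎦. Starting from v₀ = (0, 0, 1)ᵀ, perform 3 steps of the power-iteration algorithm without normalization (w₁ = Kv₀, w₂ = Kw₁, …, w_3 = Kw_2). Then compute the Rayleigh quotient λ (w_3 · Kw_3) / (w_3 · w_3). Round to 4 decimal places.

w1 = Kv₀ = (5·0 + (-2)·0 + (-2)·1; (-2)·0 + 4·0 + (-1)·1; (-2)·0 + (-1)·0 + (-1)·1) = (-2, -1, -1)
w2 = Kw1 = (5·(-2) + (-2)·(-1) + (-2)·(-1); (-2)·(-2) + 4·(-1) + (-1)·(-1); (-2)·(-2) + (-1)·(-1) + (-1)·(-1)) = (-6, 1, 6)
w3 = Kw2 = (-44, 10, 5)
Kw3 = (-250, 123, 73)
w3·Kw3 = (-44)·(-250) + 10·123 + 5·73 = 12595; w3·w3 = (-44)·(-44) + 10·10 + 5·5 = 2061
λ ≈ 12595/2061 = 6.1111

λ ≈ 6.1111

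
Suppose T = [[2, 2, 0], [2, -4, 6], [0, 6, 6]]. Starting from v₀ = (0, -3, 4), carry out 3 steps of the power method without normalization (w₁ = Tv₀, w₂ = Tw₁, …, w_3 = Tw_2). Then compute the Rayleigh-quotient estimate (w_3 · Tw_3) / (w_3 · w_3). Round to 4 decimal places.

λ ≈ 0.9817

w1 = Tv₀ = (-6, 36, 6)
w2 = Tw1 = (60, -120, 252)
w3 = Tw2 = (-120, 2112, 792)
Tw3 = (3984, -3936, 17424)
w3·Tw3 = (-120)·3984 + 2112·(-3936) + 792·17424 = 5008896; w3·w3 = (-120)·(-120) + 2112·2112 + 792·792 = 5102208
λ ≈ 5008896/5102208 = 0.9817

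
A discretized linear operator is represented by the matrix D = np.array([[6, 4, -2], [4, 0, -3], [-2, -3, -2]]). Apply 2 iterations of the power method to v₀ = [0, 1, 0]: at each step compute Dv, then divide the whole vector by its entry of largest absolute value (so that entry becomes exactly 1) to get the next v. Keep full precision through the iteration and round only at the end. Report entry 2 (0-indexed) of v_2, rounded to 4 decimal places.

-0.0667

Dv0 = (4.00000, 0.00000, -3.00000); divide by 4.00000 → v1 = (1.00000, 0.00000, -0.75000)
Dv1 = (7.50000, 6.25000, -0.50000); divide by 7.50000 → v2 = (1.00000, 0.83333, -0.06667)
Requested entry of v2: -2/30 = -0.0667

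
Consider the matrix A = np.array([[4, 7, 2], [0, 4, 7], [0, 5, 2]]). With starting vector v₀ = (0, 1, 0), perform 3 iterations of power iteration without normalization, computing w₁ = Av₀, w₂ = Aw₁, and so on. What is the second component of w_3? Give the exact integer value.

414

w1 = Av₀ = (7, 4, 5)
w2 = Aw1 = (66, 51, 30)
w3 = Aw2 = (681, 414, 315)
The requested component of w3 is 414.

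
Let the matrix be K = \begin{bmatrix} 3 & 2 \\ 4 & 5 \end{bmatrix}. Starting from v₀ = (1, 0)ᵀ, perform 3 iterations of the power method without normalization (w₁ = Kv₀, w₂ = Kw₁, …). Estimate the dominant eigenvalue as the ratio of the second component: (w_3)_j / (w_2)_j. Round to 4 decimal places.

7.1250

w1 = Kv₀ = (3·1 + 2·0; 4·1 + 5·0) = (3, 4)
w2 = Kw1 = (3·3 + 2·4; 4·3 + 5·4) = (17, 32)
w3 = Kw2 = (115, 228)
Ratio at component: 228 / 32 = 7.1250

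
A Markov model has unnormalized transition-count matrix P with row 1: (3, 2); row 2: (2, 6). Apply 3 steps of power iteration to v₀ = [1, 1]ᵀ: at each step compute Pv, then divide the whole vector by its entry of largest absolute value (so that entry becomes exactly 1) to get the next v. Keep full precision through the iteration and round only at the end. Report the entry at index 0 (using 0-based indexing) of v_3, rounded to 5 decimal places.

Pv0 = (5.000000, 8.000000); divide by 8.000000 → v1 = (0.625000, 1.000000)
Pv1 = (3.875000, 7.250000); divide by 7.250000 → v2 = (0.534483, 1.000000)
Pv2 = (3.603448, 7.068966); divide by 7.068966 → v3 = (0.509756, 1.000000)
Requested entry of v3: 209/410 = 0.50976

0.50976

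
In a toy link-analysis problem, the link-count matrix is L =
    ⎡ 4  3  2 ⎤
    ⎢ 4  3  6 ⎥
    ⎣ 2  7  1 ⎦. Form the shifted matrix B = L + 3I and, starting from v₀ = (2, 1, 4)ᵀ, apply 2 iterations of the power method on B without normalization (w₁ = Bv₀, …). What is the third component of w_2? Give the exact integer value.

424

B = L + 3I has rows (7, 3, 2); (4, 6, 6); (2, 7, 4)
w1 = Bv₀ = (7·2 + 3·1 + 2·4; 4·2 + 6·1 + 6·4; 2·2 + 7·1 + 4·4) = (25, 38, 27)
w2 = Bw1 = (7·25 + 3·38 + 2·27; 4·25 + 6·38 + 6·27; 2·25 + 7·38 + 4·27) = (343, 490, 424)
Requested component of w2: 424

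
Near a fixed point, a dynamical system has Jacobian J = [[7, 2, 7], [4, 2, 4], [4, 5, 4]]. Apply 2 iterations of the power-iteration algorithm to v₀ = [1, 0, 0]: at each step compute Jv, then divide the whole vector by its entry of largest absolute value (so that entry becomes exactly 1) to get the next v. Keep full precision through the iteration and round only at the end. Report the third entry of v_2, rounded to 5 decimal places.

Jv0 = (7.000000, 4.000000, 4.000000); divide by 7.000000 → v1 = (1.000000, 0.571429, 0.571429)
Jv1 = (12.142857, 7.428571, 9.142857); divide by 12.142857 → v2 = (1.000000, 0.611765, 0.752941)
Requested entry of v2: 64/85 = 0.75294

0.75294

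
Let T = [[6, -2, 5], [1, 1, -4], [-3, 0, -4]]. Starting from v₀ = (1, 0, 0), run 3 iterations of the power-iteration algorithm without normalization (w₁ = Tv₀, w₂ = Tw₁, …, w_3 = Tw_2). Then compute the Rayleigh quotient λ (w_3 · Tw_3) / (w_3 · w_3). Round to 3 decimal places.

λ ≈ 2.054

w1 = Tv₀ = (6·1 + (-2)·0 + 5·0; 1·1 + 1·0 + (-4)·0; (-3)·1 + 0·0 + (-4)·0) = (6, 1, -3)
w2 = Tw1 = (6·6 + (-2)·1 + 5·(-3); 1·6 + 1·1 + (-4)·(-3); (-3)·6 + 0·1 + (-4)·(-3)) = (19, 19, -6)
w3 = Tw2 = (46, 62, -33)
Tw3 = (-13, 240, -6)
w3·Tw3 = 46·(-13) + 62·240 + (-33)·(-6) = 14480; w3·w3 = 46·46 + 62·62 + (-33)·(-33) = 7049
λ ≈ 14480/7049 = 2.054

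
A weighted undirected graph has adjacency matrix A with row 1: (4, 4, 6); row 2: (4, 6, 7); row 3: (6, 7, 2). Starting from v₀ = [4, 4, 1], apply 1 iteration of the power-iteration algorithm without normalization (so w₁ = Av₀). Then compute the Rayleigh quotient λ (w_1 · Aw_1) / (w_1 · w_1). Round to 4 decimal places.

λ ≈ 15.1174

w1 = Av₀ = (38, 47, 54)
Aw1 = (664, 812, 665)
w1·Aw1 = 38·664 + 47·812 + 54·665 = 99306; w1·w1 = 38·38 + 47·47 + 54·54 = 6569
λ ≈ 99306/6569 = 15.1174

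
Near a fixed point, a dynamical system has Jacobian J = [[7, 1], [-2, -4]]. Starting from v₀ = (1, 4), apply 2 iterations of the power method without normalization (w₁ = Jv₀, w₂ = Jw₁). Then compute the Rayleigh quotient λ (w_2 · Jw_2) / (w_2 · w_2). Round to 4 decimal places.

w1 = Jv₀ = (7·1 + 1·4; (-2)·1 + (-4)·4) = (11, -18)
w2 = Jw1 = (7·11 + 1·(-18); (-2)·11 + (-4)·(-18)) = (59, 50)
Jw2 = (463, -318)
w2·Jw2 = 59·463 + 50·(-318) = 11417; w2·w2 = 59·59 + 50·50 = 5981
λ ≈ 11417/5981 = 1.9089

1.9089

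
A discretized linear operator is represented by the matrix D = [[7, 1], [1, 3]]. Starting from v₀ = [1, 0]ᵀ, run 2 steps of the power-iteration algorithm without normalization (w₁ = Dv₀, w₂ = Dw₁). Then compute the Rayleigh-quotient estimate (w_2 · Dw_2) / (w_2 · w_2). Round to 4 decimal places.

w1 = Dv₀ = (7, 1)
w2 = Dw1 = (50, 10)
Dw2 = (360, 80)
w2·Dw2 = 50·360 + 10·80 = 18800; w2·w2 = 50·50 + 10·10 = 2600
λ ≈ 18800/2600 = 7.2308

7.2308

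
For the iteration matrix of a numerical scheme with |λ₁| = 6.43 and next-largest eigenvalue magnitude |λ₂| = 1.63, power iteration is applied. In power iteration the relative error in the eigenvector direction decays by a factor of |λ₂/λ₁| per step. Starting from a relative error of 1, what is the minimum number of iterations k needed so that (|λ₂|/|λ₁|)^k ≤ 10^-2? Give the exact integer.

4

|λ₂/λ₁| = 1.63/6.43 = 0.25350
Need k ≥ ln(10^-2) / ln(0.25350) = -4.6052 / -1.3724 ≈ 3.356
Smallest integer k satisfying the bound: 4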